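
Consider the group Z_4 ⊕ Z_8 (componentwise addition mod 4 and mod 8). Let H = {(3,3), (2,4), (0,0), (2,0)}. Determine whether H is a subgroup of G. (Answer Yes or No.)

(3,3) ∈ H but its inverse (1,5) ∉ H, so H is not a subgroup.

No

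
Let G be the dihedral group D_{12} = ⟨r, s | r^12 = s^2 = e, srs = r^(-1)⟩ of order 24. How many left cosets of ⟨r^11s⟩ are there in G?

|⟨r^11s⟩| = 2 and |G| = 24.
By Lagrange, [G : H] = |G|/|H| = 24/2 = 12.

12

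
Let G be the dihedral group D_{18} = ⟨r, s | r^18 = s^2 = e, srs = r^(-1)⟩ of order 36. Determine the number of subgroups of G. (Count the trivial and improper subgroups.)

45

|G| = 36, so by Lagrange every subgroup order divides 36. Divisors: 1, 2, 3, 4, 6, 9, 12, 18, 36.
Subgroups by order — order 1: 1; order 2: 19; order 3: 1; order 4: 9; order 6: 7; order 9: 1; order 12: 3; order 18: 3; order 36: 1.
Total: 1 + 19 + 1 + 9 + 7 + 1 + 3 + 3 + 1 = 45.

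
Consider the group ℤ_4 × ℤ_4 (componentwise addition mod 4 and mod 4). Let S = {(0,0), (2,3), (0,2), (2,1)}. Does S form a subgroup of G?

Yes

|S| = 4 divides |G| = 16, consistent with Lagrange.
S contains the identity, every element's inverse is in S, and S is closed under +: it is a subgroup.
In fact S = ⟨(2,3)⟩.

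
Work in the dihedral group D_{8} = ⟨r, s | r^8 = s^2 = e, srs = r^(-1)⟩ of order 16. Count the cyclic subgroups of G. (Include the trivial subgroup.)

12

A cyclic subgroup of order d is generated by each of its φ(d) elements of order d, so the cyclic subgroups of order d number (#elements of order d)/φ(d).
Cyclic subgroups by order — order 1: 1; order 2: 9; order 4: 1; order 8: 1.
Total: 12.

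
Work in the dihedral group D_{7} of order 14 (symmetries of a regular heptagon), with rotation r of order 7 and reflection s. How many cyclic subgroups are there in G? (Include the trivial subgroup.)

Each element a generates a cyclic subgroup ⟨a⟩; distinct elements may generate the same one (a cyclic group of order d has φ(d) generators).
Cyclic subgroups by order — order 1: 1; order 2: 7; order 7: 1.
Total: 9.

9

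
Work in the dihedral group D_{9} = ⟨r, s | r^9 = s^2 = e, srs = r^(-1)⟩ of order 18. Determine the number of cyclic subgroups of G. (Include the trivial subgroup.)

12

Each element a generates a cyclic subgroup ⟨a⟩; distinct elements may generate the same one (a cyclic group of order d has φ(d) generators).
Cyclic subgroups by order — order 1: 1; order 2: 9; order 3: 1; order 9: 1.
Total: 12.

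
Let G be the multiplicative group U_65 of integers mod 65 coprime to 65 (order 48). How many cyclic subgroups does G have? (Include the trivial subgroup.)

20

Each element a generates a cyclic subgroup ⟨a⟩; distinct elements may generate the same one (a cyclic group of order d has φ(d) generators).
Cyclic subgroups by order — order 1: 1; order 2: 3; order 3: 1; order 4: 6; order 6: 3; order 12: 6.
Total: 20.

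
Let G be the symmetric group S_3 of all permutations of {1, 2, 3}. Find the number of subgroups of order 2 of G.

3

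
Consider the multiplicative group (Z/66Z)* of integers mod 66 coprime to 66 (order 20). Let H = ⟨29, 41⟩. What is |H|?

10

|⟨29⟩| = 10 and |⟨41⟩| = 10, so |H| is a multiple of lcm(10, 10) = 10 and divides |G| = 20.
Closing under the operation: H = {1, 17, 25, 29, 31, 35, 37, 41, 49, 65}, so |H| = 10.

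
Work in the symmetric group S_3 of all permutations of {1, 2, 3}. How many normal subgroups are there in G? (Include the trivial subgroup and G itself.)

G has 6 subgroups. Checking conjugation-invariance by order — order 1: 1/1 normal; order 2: 0/3 normal; order 3: 1/1 normal; order 6: 1/1 normal.
Total normal subgroups: 3.

3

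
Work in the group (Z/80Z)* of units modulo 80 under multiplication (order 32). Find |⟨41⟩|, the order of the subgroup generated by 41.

2

Compute successive powers of 41 mod 80: 41, 1; 41^2 ≡ 1 (mod 80).
So |⟨41⟩| = 2.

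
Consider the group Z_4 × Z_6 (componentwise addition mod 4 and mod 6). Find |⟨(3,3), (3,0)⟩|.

|⟨(3,3)⟩| = 4 and |⟨(3,0)⟩| = 4, so |H| is a multiple of lcm(4, 4) = 4 and divides |G| = 24.
Closing under the operation: H = {(0,0), (0,3), (1,0), (1,3), (2,0), (2,3), (3,0), (3,3)}, so |H| = 8.

8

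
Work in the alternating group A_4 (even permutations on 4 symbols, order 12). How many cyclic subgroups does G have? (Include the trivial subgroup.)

Group the elements of G by the cyclic subgroup they generate; each cyclic subgroup of order d accounts for φ(d) elements.
Cyclic subgroups by order — order 1: 1; order 2: 3; order 3: 4.
Total: 8.

8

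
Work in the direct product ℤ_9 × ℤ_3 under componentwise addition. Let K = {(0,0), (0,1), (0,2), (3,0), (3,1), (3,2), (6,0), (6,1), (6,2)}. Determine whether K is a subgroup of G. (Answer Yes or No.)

|K| = 9 divides |G| = 27, consistent with Lagrange.
K contains the identity, every element's inverse is in K, and K is closed under +: it is a subgroup.

Yes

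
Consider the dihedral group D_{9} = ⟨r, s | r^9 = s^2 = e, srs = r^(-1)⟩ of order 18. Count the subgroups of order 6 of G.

3

|G| = 18 and 6 | 18, so subgroups of order 6 are possible by Lagrange.
The subgroups of order 6 are: {e, r^3, r^6, r^2s, r^5s, r^8s}; {e, r^3, r^6, s, r^3s, r^6s}; {e, r^3, r^6, rs, r^4s, r^7s}.
So G has 3 subgroups of order 6.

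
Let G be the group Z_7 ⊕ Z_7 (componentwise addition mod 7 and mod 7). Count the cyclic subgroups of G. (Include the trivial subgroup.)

9

Each element a generates a cyclic subgroup ⟨a⟩; distinct elements may generate the same one (a cyclic group of order d has φ(d) generators).
Cyclic subgroups by order — order 1: 1; order 7: 8.
Total: 9.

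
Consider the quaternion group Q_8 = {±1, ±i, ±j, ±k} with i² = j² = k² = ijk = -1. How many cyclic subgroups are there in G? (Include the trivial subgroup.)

5

Each element a generates a cyclic subgroup ⟨a⟩; distinct elements may generate the same one (a cyclic group of order d has φ(d) generators).
Cyclic subgroups by order — order 1: 1; order 2: 1; order 4: 3.
Total: 5.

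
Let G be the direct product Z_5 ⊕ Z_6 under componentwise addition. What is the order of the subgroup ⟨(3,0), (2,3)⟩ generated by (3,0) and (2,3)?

|⟨(3,0)⟩| = 5 and |⟨(2,3)⟩| = 10, so |H| is a multiple of lcm(5, 10) = 10 and divides |G| = 30.
Closing under the operation: H = {(0,0), (0,3), (1,0), (1,3), (2,0), (2,3), (3,0), (3,3), (4,0), (4,3)}, so |H| = 10.

10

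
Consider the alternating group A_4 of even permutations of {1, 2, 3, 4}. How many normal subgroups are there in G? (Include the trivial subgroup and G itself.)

3

G has 10 subgroups. Checking conjugation-invariance by order — order 1: 1/1 normal; order 2: 0/3 normal; order 3: 0/4 normal; order 4: 1/1 normal; order 12: 1/1 normal.
Total normal subgroups: 3.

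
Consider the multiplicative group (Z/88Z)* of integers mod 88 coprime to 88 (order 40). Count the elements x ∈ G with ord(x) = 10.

28

Enumerating element orders in G gives 28 elements of order 10.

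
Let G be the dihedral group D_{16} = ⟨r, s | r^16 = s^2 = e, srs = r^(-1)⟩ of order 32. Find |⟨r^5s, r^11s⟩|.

|⟨r^5s⟩| = 2 and |⟨r^11s⟩| = 2, so |H| is a multiple of lcm(2, 2) = 2 and divides |G| = 32.
Closing under the operation: H = {e, r^2, r^4, r^6, r^8, r^10, r^12, r^14, rs, r^3s, r^5s, r^7s, r^9s, r^11s, r^13s, r^15s}, so |H| = 16.

16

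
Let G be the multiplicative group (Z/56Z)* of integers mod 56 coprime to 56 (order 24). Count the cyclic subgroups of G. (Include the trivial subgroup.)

16

Group the elements of G by the cyclic subgroup they generate; each cyclic subgroup of order d accounts for φ(d) elements.
Cyclic subgroups by order — order 1: 1; order 2: 7; order 3: 1; order 6: 7.
Total: 16.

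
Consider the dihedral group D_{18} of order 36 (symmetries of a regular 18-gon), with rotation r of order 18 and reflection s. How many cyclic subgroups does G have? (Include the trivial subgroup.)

24

Group the elements of G by the cyclic subgroup they generate; each cyclic subgroup of order d accounts for φ(d) elements.
Cyclic subgroups by order — order 1: 1; order 2: 19; order 3: 1; order 6: 1; order 9: 1; order 18: 1.
Total: 24.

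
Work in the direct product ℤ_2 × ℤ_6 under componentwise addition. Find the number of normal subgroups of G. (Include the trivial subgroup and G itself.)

G is abelian, so every subgroup is normal.
G has 10 subgroups in total, hence 10 normal subgroups.

10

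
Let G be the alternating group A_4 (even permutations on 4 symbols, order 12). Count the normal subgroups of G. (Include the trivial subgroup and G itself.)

G has 10 subgroups. Checking conjugation-invariance by order — order 1: 1/1 normal; order 2: 0/3 normal; order 3: 0/4 normal; order 4: 1/1 normal; order 12: 1/1 normal.
Total normal subgroups: 3.

3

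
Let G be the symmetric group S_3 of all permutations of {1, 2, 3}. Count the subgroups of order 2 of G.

3

|G| = 6 and 2 | 6, so subgroups of order 2 are possible by Lagrange.
The subgroups of order 2 are: {e, (1 2)}; {e, (1 3)}; {e, (2 3)}.
So G has 3 subgroups of order 2.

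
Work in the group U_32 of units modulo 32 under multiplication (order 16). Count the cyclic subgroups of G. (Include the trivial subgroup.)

8

Each element a generates a cyclic subgroup ⟨a⟩; distinct elements may generate the same one (a cyclic group of order d has φ(d) generators).
Cyclic subgroups by order — order 1: 1; order 2: 3; order 4: 2; order 8: 2.
Total: 8.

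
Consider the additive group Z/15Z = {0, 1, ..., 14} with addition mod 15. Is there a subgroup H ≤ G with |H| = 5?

Yes

5 | 15. A subgroup of order 5 is {0, 3, 6, 9, 12}.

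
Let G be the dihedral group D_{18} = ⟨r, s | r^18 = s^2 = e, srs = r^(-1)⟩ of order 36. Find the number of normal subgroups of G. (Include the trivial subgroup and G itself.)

9

G has 45 subgroups. Checking conjugation-invariance by order — order 1: 1/1 normal; order 2: 1/19 normal; order 3: 1/1 normal; order 4: 0/9 normal; order 6: 1/7 normal; order 9: 1/1 normal; order 12: 0/3 normal; order 18: 3/3 normal; order 36: 1/1 normal.
Total normal subgroups: 9.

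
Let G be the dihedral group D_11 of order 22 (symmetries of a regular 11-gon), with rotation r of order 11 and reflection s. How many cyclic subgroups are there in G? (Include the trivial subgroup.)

13

A cyclic subgroup of order d is generated by each of its φ(d) elements of order d, so the cyclic subgroups of order d number (#elements of order d)/φ(d).
Cyclic subgroups by order — order 1: 1; order 2: 11; order 11: 1.
Total: 13.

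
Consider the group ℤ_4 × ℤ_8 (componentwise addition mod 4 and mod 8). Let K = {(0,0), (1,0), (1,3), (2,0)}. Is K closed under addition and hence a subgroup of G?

No

(1,0) ∈ K but its inverse (3,0) ∉ K, so K is not a subgroup.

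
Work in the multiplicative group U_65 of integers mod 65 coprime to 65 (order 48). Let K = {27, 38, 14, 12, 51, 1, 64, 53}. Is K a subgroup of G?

Yes

|K| = 8 divides |G| = 48, consistent with Lagrange.
K contains the identity, every element's inverse is in K, and K is closed under ·: it is a subgroup.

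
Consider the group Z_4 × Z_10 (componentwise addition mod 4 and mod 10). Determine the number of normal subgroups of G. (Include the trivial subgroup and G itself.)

16

G is abelian, so every subgroup is normal.
G has 16 subgroups in total, hence 16 normal subgroups.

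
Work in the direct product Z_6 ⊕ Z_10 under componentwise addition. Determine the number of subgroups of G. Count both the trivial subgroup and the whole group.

|G| = 60, so by Lagrange every subgroup order divides 60. Divisors: 1, 2, 3, 4, 5, 6, 10, 12, 15, 20, 30, 60.
Subgroups by order — order 1: 1; order 2: 3; order 3: 1; order 4: 1; order 5: 1; order 6: 3; order 10: 3; order 12: 1; order 15: 1; order 20: 1; order 30: 3; order 60: 1.
Total: 1 + 3 + 1 + 1 + 1 + 3 + 3 + 1 + 1 + 1 + 3 + 1 = 20.

20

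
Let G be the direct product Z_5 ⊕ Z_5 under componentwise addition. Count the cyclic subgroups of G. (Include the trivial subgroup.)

Group the elements of G by the cyclic subgroup they generate; each cyclic subgroup of order d accounts for φ(d) elements.
Cyclic subgroups by order — order 1: 1; order 5: 6.
Total: 7.

7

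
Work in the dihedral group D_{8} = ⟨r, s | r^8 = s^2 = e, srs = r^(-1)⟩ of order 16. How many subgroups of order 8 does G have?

|G| = 16 and 8 | 16, so subgroups of order 8 are possible by Lagrange.
The subgroups of order 8 are: {e, r, r^2, r^3, r^4, r^5, r^6, r^7}; {e, r^2, r^4, r^6, s, r^2s, r^4s, r^6s}; {e, r^2, r^4, r^6, rs, r^3s, r^5s, r^7s}.
So G has 3 subgroups of order 8.

3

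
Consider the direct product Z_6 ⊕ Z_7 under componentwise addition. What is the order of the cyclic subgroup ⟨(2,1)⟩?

21

The order of (2,1) in Z_6 × Z_7 is lcm(ord(2) in Z_6, ord(1) in Z_7).
ord(2) = 3 and ord(1) = 7, so |⟨(2,1)⟩| = lcm(3, 7) = 21.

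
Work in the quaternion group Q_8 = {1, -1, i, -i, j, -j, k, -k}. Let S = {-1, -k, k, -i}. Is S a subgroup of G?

No

The identity 1 ∉ S, so S is not a subgroup.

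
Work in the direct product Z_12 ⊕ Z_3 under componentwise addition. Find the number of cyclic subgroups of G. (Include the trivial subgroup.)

Group the elements of G by the cyclic subgroup they generate; each cyclic subgroup of order d accounts for φ(d) elements.
Cyclic subgroups by order — order 1: 1; order 2: 1; order 3: 4; order 4: 1; order 6: 4; order 12: 4.
Total: 15.

15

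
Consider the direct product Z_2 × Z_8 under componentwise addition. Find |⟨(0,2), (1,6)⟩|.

|⟨(0,2)⟩| = 4 and |⟨(1,6)⟩| = 4, so |H| is a multiple of lcm(4, 4) = 4 and divides |G| = 16.
Closing under the operation: H = {(0,0), (0,2), (0,4), (0,6), (1,0), (1,2), (1,4), (1,6)}, so |H| = 8.

8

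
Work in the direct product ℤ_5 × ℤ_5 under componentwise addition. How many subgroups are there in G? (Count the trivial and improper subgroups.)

8

|G| = 25, so by Lagrange every subgroup order divides 25. Divisors: 1, 5, 25.
Subgroups by order — order 1: 1; order 5: 6; order 25: 1.
Total: 1 + 6 + 1 = 8.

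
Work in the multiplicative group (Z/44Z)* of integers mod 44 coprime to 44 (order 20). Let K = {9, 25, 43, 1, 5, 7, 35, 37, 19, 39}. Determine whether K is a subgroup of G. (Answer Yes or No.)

Yes

|K| = 10 divides |G| = 20, consistent with Lagrange.
K contains the identity, every element's inverse is in K, and K is closed under ·: it is a subgroup.
In fact K = ⟨35⟩.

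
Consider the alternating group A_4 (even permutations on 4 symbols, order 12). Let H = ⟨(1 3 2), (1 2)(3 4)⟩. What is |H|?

|⟨(1 3 2)⟩| = 3 and |⟨(1 2)(3 4)⟩| = 2, so |H| is a multiple of lcm(3, 2) = 6 and divides |G| = 12.
Closing {(1 3 2), (1 2)(3 4)} under the group operation gives all of G, so |H| = 12.

12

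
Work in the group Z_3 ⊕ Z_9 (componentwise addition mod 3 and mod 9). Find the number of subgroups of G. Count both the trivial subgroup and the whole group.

10

|G| = 27, so by Lagrange every subgroup order divides 27. Divisors: 1, 3, 9, 27.
Subgroups by order — order 1: 1; order 3: 4; order 9: 4; order 27: 1.
Total: 1 + 4 + 4 + 1 = 10.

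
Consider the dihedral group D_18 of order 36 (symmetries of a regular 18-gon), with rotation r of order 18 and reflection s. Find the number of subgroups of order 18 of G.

3

|G| = 36 and 18 | 36, so subgroups of order 18 are possible by Lagrange.
The subgroups of order 18 are: {e, r, r^2, r^3, r^4, r^5, r^6, r^7, r^8, r^9, r^10, r^11, r^12, r^13, r^14, r^15, r^16, r^17}; {e, r^2, r^4, r^6, r^8, r^10, r^12, r^14, r^16, s, r^2s, r^4s, r^6s, r^8s, r^10s, r^12s, r^14s, r^16s}; {e, r^2, r^4, r^6, r^8, r^10, r^12, r^14, r^16, rs, r^3s, r^5s, r^7s, r^9s, r^11s, r^13s, r^15s, r^17s}.
So G has 3 subgroups of order 18.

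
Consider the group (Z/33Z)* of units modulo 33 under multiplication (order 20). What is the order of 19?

Compute successive powers of 19 mod 33: 19, 31, 28, 4, 10, 25, 13, 16, …; 19^10 ≡ 1 (mod 33).
So |⟨19⟩| = 10.

10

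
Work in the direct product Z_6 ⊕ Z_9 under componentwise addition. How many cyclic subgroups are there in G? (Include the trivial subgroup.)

16

Each element a generates a cyclic subgroup ⟨a⟩; distinct elements may generate the same one (a cyclic group of order d has φ(d) generators).
Cyclic subgroups by order — order 1: 1; order 2: 1; order 3: 4; order 6: 4; order 9: 3; order 18: 3.
Total: 16.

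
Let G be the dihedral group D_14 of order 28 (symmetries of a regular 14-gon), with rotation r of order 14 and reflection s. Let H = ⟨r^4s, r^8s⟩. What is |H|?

14

|⟨r^4s⟩| = 2 and |⟨r^8s⟩| = 2, so |H| is a multiple of lcm(2, 2) = 2 and divides |G| = 28.
Closing under the operation: H = {e, r^2, r^4, r^6, r^8, r^10, r^12, s, r^2s, r^4s, r^6s, r^8s, r^10s, r^12s}, so |H| = 14.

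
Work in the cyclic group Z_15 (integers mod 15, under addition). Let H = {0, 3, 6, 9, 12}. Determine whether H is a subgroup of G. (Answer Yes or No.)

|H| = 5 divides |G| = 15, consistent with Lagrange.
H contains the identity, every element's inverse is in H, and H is closed under +: it is a subgroup.
In fact H = ⟨3⟩.

Yes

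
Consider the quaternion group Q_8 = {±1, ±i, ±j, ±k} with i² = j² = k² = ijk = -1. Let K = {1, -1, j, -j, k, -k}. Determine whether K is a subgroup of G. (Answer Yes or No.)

|K| = 6 does not divide |G| = 8, so by Lagrange K is not a subgroup.

No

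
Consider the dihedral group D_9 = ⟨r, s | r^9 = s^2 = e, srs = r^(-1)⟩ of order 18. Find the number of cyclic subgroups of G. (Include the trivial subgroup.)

12

A cyclic subgroup of order d is generated by each of its φ(d) elements of order d, so the cyclic subgroups of order d number (#elements of order d)/φ(d).
Cyclic subgroups by order — order 1: 1; order 2: 9; order 3: 1; order 9: 1.
Total: 12.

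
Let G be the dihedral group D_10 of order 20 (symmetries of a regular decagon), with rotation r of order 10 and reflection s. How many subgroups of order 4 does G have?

5

|G| = 20 and 4 | 20, so subgroups of order 4 are possible by Lagrange.
The subgroups of order 4 are: {e, r^5, r^2s, r^7s}; {e, r^5, r^3s, r^8s}; {e, r^5, r^4s, r^9s}; {e, r^5, s, r^5s}; … (5 in all).
So G has 5 subgroups of order 4.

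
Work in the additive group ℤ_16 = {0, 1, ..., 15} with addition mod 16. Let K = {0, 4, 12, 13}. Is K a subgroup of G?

No

13 ∈ K but its inverse 3 ∉ K, so K is not a subgroup.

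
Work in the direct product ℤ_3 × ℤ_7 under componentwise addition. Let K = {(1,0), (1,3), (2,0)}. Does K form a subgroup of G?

No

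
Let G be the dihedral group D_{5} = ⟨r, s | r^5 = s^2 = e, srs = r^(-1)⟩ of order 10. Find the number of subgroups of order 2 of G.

5

|G| = 10 and 2 | 10, so subgroups of order 2 are possible by Lagrange.
The subgroups of order 2 are: {e, r^2s}; {e, r^3s}; {e, r^4s}; {e, rs}; … (5 in all).
So G has 5 subgroups of order 2.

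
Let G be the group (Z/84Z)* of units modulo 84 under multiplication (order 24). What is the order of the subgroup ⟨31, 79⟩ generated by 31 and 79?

|⟨31⟩| = 6 and |⟨79⟩| = 6, so |H| is a multiple of lcm(6, 6) = 6 and divides |G| = 24.
Closing under the operation: H = {1, 13, 19, 25, 31, 37, 43, 55, 61, 67, 73, 79}, so |H| = 12.

12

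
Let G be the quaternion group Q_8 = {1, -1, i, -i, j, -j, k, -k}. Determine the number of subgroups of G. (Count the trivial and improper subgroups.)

6

|G| = 8, so by Lagrange every subgroup order divides 8. Divisors: 1, 2, 4, 8.
Subgroups by order — order 1: 1; order 2: 1; order 4: 3; order 8: 1.
Total: 1 + 1 + 3 + 1 = 6.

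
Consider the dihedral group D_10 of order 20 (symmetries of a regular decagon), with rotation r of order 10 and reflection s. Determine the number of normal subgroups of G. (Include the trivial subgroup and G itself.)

7

G has 22 subgroups. Checking conjugation-invariance by order — order 1: 1/1 normal; order 2: 1/11 normal; order 4: 0/5 normal; order 5: 1/1 normal; order 10: 3/3 normal; order 20: 1/1 normal.
Total normal subgroups: 7.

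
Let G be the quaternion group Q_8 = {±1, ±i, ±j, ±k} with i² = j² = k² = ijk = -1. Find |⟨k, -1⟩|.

4

|⟨k⟩| = 4 and |⟨-1⟩| = 2, so |H| is a multiple of lcm(4, 2) = 4 and divides |G| = 8.
Closing under the operation: H = {1, -1, k, -k}, so |H| = 4.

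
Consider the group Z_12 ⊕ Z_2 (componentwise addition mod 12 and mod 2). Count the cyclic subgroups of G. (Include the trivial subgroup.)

12

A cyclic subgroup of order d is generated by each of its φ(d) elements of order d, so the cyclic subgroups of order d number (#elements of order d)/φ(d).
Cyclic subgroups by order — order 1: 1; order 2: 3; order 3: 1; order 4: 2; order 6: 3; order 12: 2.
Total: 12.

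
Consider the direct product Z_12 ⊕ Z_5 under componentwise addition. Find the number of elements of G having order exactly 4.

2

An element (a,b) has order lcm(ord(a), ord(b)); count pairs with lcm equal to 4.
Enumerating gives 2 such elements.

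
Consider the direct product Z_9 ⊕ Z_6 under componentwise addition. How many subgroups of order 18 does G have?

|G| = 54 and 18 | 54, so subgroups of order 18 are possible by Lagrange.
The subgroups of order 18 are: {(0,0), (0,1), (0,2), (0,3), (0,4), (0,5), (3,0), (3,1), (3,2), (3,3), (3,4), (3,5), (6,0), (6,1), (6,2), (6,3), (6,4), (6,5)}; {(0,0), (0,3), (1,0), (1,3), (2,0), (2,3), (3,0), (3,3), (4,0), (4,3), (5,0), (5,3), (6,0), (6,3), (7,0), (7,3), (8,0), (8,3)}; {(0,0), (0,3), (1,1), (1,4), (2,2), (2,5), (3,0), (3,3), (4,1), (4,4), (5,2), (5,5), (6,0), (6,3), (7,1), (7,4), (8,2), (8,5)}; {(0,0), (0,3), (1,2), (1,5), (2,1), (2,4), (3,0), (3,3), (4,2), (4,5), (5,1), (5,4), (6,0), (6,3), (7,2), (7,5), (8,1), (8,4)}.
So G has 4 subgroups of order 18.

4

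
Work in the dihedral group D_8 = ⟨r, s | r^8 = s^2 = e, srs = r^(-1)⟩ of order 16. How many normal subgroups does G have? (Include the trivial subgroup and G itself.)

7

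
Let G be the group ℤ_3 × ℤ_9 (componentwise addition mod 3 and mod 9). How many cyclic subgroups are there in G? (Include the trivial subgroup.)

Group the elements of G by the cyclic subgroup they generate; each cyclic subgroup of order d accounts for φ(d) elements.
Cyclic subgroups by order — order 1: 1; order 3: 4; order 9: 3.
Total: 8.

8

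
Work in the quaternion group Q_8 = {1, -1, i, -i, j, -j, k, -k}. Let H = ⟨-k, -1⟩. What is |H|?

4

|⟨-k⟩| = 4 and |⟨-1⟩| = 2, so |H| is a multiple of lcm(4, 2) = 4 and divides |G| = 8.
Closing under the operation: H = {1, -1, k, -k}, so |H| = 4.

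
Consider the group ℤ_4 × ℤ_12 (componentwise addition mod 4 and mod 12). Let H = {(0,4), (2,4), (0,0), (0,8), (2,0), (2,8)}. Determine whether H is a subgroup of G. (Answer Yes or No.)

Yes

|H| = 6 divides |G| = 48, consistent with Lagrange.
H contains the identity, every element's inverse is in H, and H is closed under +: it is a subgroup.
In fact H = ⟨(2,4)⟩.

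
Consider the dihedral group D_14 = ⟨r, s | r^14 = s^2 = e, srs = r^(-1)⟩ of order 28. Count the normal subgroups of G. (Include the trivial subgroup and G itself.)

G has 28 subgroups. Checking conjugation-invariance by order — order 1: 1/1 normal; order 2: 1/15 normal; order 4: 0/7 normal; order 7: 1/1 normal; order 14: 3/3 normal; order 28: 1/1 normal.
Total normal subgroups: 7.

7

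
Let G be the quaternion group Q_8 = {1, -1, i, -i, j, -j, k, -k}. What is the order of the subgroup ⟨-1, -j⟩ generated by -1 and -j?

|⟨-1⟩| = 2 and |⟨-j⟩| = 4, so |H| is a multiple of lcm(2, 4) = 4 and divides |G| = 8.
Closing under the operation: H = {1, -1, j, -j}, so |H| = 4.

4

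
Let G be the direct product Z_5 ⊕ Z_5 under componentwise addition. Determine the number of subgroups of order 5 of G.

6

|G| = 25 and 5 | 25, so subgroups of order 5 are possible by Lagrange.
The subgroups of order 5 are: {(0,0), (0,1), (0,2), (0,3), (0,4)}; {(0,0), (1,0), (2,0), (3,0), (4,0)}; {(0,0), (1,1), (2,2), (3,3), (4,4)}; {(0,0), (1,2), (2,4), (3,1), (4,3)}; … (6 in all).
So G has 6 subgroups of order 5.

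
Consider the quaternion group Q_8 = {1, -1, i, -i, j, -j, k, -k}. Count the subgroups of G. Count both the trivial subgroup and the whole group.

6

|G| = 8, so by Lagrange every subgroup order divides 8. Divisors: 1, 2, 4, 8.
Subgroups by order — order 1: 1; order 2: 1; order 4: 3; order 8: 1.
Total: 1 + 1 + 3 + 1 = 6.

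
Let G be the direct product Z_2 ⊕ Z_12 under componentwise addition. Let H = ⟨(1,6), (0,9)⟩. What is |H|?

8

|⟨(1,6)⟩| = 2 and |⟨(0,9)⟩| = 4, so |H| is a multiple of lcm(2, 4) = 4 and divides |G| = 24.
Closing under the operation: H = {(0,0), (0,3), (0,6), (0,9), (1,0), (1,3), (1,6), (1,9)}, so |H| = 8.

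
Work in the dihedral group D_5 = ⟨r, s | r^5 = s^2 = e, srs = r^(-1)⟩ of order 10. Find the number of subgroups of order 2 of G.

5

|G| = 10 and 2 | 10, so subgroups of order 2 are possible by Lagrange.
The subgroups of order 2 are: {e, r^2s}; {e, r^3s}; {e, r^4s}; {e, rs}; … (5 in all).
So G has 5 subgroups of order 2.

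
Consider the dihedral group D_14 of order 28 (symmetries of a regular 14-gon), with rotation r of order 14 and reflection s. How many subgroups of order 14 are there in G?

3

|G| = 28 and 14 | 28, so subgroups of order 14 are possible by Lagrange.
The subgroups of order 14 are: {e, r, r^2, r^3, r^4, r^5, r^6, r^7, r^8, r^9, r^10, r^11, r^12, r^13}; {e, r^2, r^4, r^6, r^8, r^10, r^12, s, r^2s, r^4s, r^6s, r^8s, r^10s, r^12s}; {e, r^2, r^4, r^6, r^8, r^10, r^12, rs, r^3s, r^5s, r^7s, r^9s, r^11s, r^13s}.
So G has 3 subgroups of order 14.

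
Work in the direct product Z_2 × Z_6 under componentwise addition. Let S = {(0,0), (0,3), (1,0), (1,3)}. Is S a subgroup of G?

Yes

|S| = 4 divides |G| = 12, consistent with Lagrange.
S contains the identity, every element's inverse is in S, and S is closed under +: it is a subgroup.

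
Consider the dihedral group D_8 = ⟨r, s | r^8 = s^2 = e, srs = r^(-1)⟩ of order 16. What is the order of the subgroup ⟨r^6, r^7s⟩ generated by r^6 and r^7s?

8

|⟨r^6⟩| = 4 and |⟨r^7s⟩| = 2, so |H| is a multiple of lcm(4, 2) = 4 and divides |G| = 16.
Closing under the operation: H = {e, r^2, r^4, r^6, rs, r^3s, r^5s, r^7s}, so |H| = 8.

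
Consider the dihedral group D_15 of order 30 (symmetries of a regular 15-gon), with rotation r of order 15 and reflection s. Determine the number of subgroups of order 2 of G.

15

|G| = 30 and 2 | 30, so subgroups of order 2 are possible by Lagrange.
The subgroups of order 2 are: {e, r^10s}; {e, r^11s}; {e, r^12s}; {e, r^13s}; … (15 in all).
So G has 15 subgroups of order 2.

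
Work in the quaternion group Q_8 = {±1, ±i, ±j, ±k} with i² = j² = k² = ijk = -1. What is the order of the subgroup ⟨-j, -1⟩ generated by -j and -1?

4

|⟨-j⟩| = 4 and |⟨-1⟩| = 2, so |H| is a multiple of lcm(4, 2) = 4 and divides |G| = 8.
Closing under the operation: H = {1, -1, j, -j}, so |H| = 4.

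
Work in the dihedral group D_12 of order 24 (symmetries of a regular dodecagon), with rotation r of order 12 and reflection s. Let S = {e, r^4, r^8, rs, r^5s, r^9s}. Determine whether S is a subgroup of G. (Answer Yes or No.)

|S| = 6 divides |G| = 24, consistent with Lagrange.
S contains the identity, every element's inverse is in S, and S is closed under ·: it is a subgroup.

Yes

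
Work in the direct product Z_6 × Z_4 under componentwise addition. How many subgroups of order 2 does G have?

|G| = 24 and 2 | 24, so subgroups of order 2 are possible by Lagrange.
The subgroups of order 2 are: {(0,0), (0,2)}; {(0,0), (3,0)}; {(0,0), (3,2)}.
So G has 3 subgroups of order 2.

3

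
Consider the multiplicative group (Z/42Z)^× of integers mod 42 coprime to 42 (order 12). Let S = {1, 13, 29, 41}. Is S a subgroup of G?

Yes

|S| = 4 divides |G| = 12, consistent with Lagrange.
S contains the identity, every element's inverse is in S, and S is closed under ·: it is a subgroup.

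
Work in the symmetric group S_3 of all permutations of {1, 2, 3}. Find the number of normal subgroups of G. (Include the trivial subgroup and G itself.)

3

G has 6 subgroups. Checking conjugation-invariance by order — order 1: 1/1 normal; order 2: 0/3 normal; order 3: 1/1 normal; order 6: 1/1 normal.
Total normal subgroups: 3.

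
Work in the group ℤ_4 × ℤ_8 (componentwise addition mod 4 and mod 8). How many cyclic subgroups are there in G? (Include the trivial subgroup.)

A cyclic subgroup of order d is generated by each of its φ(d) elements of order d, so the cyclic subgroups of order d number (#elements of order d)/φ(d).
Cyclic subgroups by order — order 1: 1; order 2: 3; order 4: 6; order 8: 4.
Total: 14.

14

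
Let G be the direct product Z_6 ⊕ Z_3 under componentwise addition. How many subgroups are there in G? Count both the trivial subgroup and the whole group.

12

|G| = 18, so by Lagrange every subgroup order divides 18. Divisors: 1, 2, 3, 6, 9, 18.
Subgroups by order — order 1: 1; order 2: 1; order 3: 4; order 6: 4; order 9: 1; order 18: 1.
Total: 1 + 1 + 4 + 4 + 1 + 1 = 12.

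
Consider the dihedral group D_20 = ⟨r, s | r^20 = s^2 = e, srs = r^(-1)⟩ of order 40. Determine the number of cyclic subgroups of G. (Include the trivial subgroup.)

26

Each element a generates a cyclic subgroup ⟨a⟩; distinct elements may generate the same one (a cyclic group of order d has φ(d) generators).
Cyclic subgroups by order — order 1: 1; order 2: 21; order 4: 1; order 5: 1; order 10: 1; order 20: 1.
Total: 26.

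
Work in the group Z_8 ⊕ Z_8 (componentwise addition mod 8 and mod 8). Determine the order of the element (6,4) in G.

The order of (6,4) in Z_8 × Z_8 is lcm(ord(6) in Z_8, ord(4) in Z_8).
ord(6) = 4 and ord(4) = 2, so |⟨(6,4)⟩| = lcm(4, 2) = 4.

4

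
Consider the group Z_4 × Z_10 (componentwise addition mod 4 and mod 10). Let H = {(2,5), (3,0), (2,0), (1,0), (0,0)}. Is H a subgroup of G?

Closure fails: (1,0) + (2,5) = (3,5) ∉ H. So H is not a subgroup.

No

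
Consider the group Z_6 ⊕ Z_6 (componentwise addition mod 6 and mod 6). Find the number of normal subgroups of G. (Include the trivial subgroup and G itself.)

G is abelian, so every subgroup is normal.
G has 30 subgroups in total, hence 30 normal subgroups.

30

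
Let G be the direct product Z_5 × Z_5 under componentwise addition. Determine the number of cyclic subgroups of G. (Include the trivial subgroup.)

7

A cyclic subgroup of order d is generated by each of its φ(d) elements of order d, so the cyclic subgroups of order d number (#elements of order d)/φ(d).
Cyclic subgroups by order — order 1: 1; order 5: 6.
Total: 7.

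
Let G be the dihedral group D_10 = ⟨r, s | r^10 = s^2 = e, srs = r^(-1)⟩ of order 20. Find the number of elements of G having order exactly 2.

11

Enumerating element orders in G gives 11 elements of order 2.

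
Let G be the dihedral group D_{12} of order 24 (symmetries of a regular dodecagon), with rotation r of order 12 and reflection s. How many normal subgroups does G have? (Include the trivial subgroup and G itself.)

9

G has 34 subgroups. Checking conjugation-invariance by order — order 1: 1/1 normal; order 2: 1/13 normal; order 3: 1/1 normal; order 4: 1/7 normal; order 6: 1/5 normal; order 8: 0/3 normal; order 12: 3/3 normal; order 24: 1/1 normal.
Total normal subgroups: 9.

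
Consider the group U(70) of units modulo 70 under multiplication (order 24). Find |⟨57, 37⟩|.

12

|⟨57⟩| = 4 and |⟨37⟩| = 12, so |H| is a multiple of lcm(4, 12) = 12 and divides |G| = 24.
Closing under the operation: H = {1, 9, 11, 23, 29, 37, 39, 43, 51, 53, 57, 67}, so |H| = 12.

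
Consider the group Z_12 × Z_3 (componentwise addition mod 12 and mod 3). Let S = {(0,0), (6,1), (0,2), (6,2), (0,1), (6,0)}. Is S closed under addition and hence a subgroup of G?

Yes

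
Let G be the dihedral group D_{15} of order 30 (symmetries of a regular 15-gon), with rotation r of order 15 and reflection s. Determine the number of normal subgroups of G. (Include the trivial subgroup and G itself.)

5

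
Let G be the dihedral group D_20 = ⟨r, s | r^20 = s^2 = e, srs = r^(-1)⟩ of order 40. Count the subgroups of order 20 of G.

3

|G| = 40 and 20 | 40, so subgroups of order 20 are possible by Lagrange.
The subgroups of order 20 are: {e, r, r^2, r^3, r^4, r^5, r^6, r^7, r^8, r^9, r^10, r^11, r^12, r^13, r^14, r^15, r^16, r^17, r^18, r^19}; {e, r^2, r^4, r^6, r^8, r^10, r^12, r^14, r^16, r^18, s, r^2s, r^4s, r^6s, r^8s, r^10s, r^12s, r^14s, r^16s, r^18s}; {e, r^2, r^4, r^6, r^8, r^10, r^12, r^14, r^16, r^18, rs, r^3s, r^5s, r^7s, r^9s, r^11s, r^13s, r^15s, r^17s, r^19s}.
So G has 3 subgroups of order 20.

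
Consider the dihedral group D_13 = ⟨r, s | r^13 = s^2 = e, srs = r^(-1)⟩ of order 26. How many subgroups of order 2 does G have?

13

|G| = 26 and 2 | 26, so subgroups of order 2 are possible by Lagrange.
The subgroups of order 2 are: {e, r^10s}; {e, r^11s}; {e, r^12s}; {e, r^2s}; … (13 in all).
So G has 13 subgroups of order 2.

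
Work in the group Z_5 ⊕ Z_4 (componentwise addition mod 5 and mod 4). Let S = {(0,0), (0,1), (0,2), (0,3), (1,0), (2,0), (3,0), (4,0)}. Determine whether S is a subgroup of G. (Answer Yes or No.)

No

|S| = 8 does not divide |G| = 20, so by Lagrange S is not a subgroup.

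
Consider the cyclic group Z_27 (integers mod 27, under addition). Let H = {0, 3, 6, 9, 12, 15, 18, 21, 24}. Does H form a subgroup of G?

Yes

|H| = 9 divides |G| = 27, consistent with Lagrange.
H contains the identity, every element's inverse is in H, and H is closed under +: it is a subgroup.
In fact H = ⟨3⟩.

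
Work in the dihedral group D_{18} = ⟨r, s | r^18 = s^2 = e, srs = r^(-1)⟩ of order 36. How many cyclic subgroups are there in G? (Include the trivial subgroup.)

24

A cyclic subgroup of order d is generated by each of its φ(d) elements of order d, so the cyclic subgroups of order d number (#elements of order d)/φ(d).
Cyclic subgroups by order — order 1: 1; order 2: 19; order 3: 1; order 6: 1; order 9: 1; order 18: 1.
Total: 24.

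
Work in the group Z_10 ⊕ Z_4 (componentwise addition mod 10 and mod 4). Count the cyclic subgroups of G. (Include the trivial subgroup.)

12

A cyclic subgroup of order d is generated by each of its φ(d) elements of order d, so the cyclic subgroups of order d number (#elements of order d)/φ(d).
Cyclic subgroups by order — order 1: 1; order 2: 3; order 4: 2; order 5: 1; order 10: 3; order 20: 2.
Total: 12.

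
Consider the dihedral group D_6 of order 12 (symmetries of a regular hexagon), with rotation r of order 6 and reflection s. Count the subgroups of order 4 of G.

|G| = 12 and 4 | 12, so subgroups of order 4 are possible by Lagrange.
The subgroups of order 4 are: {e, r^3, r^2s, r^5s}; {e, r^3, s, r^3s}; {e, r^3, rs, r^4s}.
So G has 3 subgroups of order 4.

3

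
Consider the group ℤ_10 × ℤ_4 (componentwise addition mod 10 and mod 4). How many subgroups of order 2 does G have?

3

|G| = 40 and 2 | 40, so subgroups of order 2 are possible by Lagrange.
The subgroups of order 2 are: {(0,0), (0,2)}; {(0,0), (5,0)}; {(0,0), (5,2)}.
So G has 3 subgroups of order 2.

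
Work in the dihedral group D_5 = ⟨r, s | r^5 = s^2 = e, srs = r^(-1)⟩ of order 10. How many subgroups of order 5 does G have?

1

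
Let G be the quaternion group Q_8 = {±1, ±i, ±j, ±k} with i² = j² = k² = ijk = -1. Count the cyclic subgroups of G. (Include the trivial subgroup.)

5

Each element a generates a cyclic subgroup ⟨a⟩; distinct elements may generate the same one (a cyclic group of order d has φ(d) generators).
Cyclic subgroups by order — order 1: 1; order 2: 1; order 4: 3.
Total: 5.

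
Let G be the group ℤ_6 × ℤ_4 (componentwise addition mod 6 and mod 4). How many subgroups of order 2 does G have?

|G| = 24 and 2 | 24, so subgroups of order 2 are possible by Lagrange.
The subgroups of order 2 are: {(0,0), (0,2)}; {(0,0), (3,0)}; {(0,0), (3,2)}.
So G has 3 subgroups of order 2.

3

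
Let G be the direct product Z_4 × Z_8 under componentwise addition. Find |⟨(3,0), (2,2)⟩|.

|⟨(3,0)⟩| = 4 and |⟨(2,2)⟩| = 4, so |H| is a multiple of lcm(4, 4) = 4 and divides |G| = 32.
Closing under the operation: H = {(0,0), (0,2), (0,4), (0,6), (1,0), (1,2), (1,4), (1,6), (2,0), (2,2), (2,4), (2,6), (3,0), (3,2), (3,4), (3,6)}, so |H| = 16.

16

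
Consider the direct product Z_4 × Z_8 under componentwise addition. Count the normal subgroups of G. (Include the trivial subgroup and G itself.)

G is abelian, so every subgroup is normal.
G has 22 subgroups in total, hence 22 normal subgroups.

22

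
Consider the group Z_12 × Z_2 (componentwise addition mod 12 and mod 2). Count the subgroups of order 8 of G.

1

|G| = 24 and 8 | 24, so subgroups of order 8 are possible by Lagrange.
The subgroups of order 8 are: {(0,0), (0,1), (3,0), (3,1), (6,0), (6,1), (9,0), (9,1)}.
So G has 1 subgroup of order 8.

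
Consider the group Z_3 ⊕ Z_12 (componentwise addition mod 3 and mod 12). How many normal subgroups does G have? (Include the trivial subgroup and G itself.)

G is abelian, so every subgroup is normal.
G has 18 subgroups in total, hence 18 normal subgroups.

18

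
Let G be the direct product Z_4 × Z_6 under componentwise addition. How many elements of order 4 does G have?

4

An element (a,b) has order lcm(ord(a), ord(b)); count pairs with lcm equal to 4.
Enumerating gives 4 such elements.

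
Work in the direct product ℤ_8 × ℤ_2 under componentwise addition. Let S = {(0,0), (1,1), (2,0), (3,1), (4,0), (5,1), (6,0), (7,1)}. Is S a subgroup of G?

Yes

|S| = 8 divides |G| = 16, consistent with Lagrange.
S contains the identity, every element's inverse is in S, and S is closed under +: it is a subgroup.
In fact S = ⟨(7,1)⟩.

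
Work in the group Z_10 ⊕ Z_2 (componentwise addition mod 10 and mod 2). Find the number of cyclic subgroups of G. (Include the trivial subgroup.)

Group the elements of G by the cyclic subgroup they generate; each cyclic subgroup of order d accounts for φ(d) elements.
Cyclic subgroups by order — order 1: 1; order 2: 3; order 5: 1; order 10: 3.
Total: 8.

8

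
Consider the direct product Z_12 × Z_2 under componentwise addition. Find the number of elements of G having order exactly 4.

4

An element (a,b) has order lcm(ord(a), ord(b)); count pairs with lcm equal to 4.
Enumerating gives 4 such elements.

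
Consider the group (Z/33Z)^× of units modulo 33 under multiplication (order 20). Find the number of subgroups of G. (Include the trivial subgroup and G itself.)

10

|G| = 20, so by Lagrange every subgroup order divides 20. Divisors: 1, 2, 4, 5, 10, 20.
Subgroups by order — order 1: 1; order 2: 3; order 4: 1; order 5: 1; order 10: 3; order 20: 1.
Total: 1 + 3 + 1 + 1 + 3 + 1 = 10.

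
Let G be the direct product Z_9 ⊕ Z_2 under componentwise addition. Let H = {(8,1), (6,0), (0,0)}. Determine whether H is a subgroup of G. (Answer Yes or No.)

No

(8,1) ∈ H but its inverse (1,1) ∉ H, so H is not a subgroup.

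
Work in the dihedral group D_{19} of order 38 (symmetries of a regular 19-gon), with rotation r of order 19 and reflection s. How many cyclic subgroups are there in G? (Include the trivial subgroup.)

21

Each element a generates a cyclic subgroup ⟨a⟩; distinct elements may generate the same one (a cyclic group of order d has φ(d) generators).
Cyclic subgroups by order — order 1: 1; order 2: 19; order 19: 1.
Total: 21.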